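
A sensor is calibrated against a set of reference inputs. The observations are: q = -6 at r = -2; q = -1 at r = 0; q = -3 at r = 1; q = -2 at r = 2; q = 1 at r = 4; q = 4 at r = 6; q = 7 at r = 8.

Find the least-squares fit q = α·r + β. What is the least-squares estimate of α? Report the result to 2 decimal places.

Entries of MᵀM: Σr·r = 125, Σr = 19, Σ1 = 7.
Right-hand side: Σr·q = 89, Σq = 0.
MᵀM·[α, β]ᵀ = Mᵀq becomes [[125, 19]; [19, 7]]·[α, β]ᵀ = [89, 0]ᵀ.
det = 125·7 − 19² = 514.
α = (89·7 − 19·0)/514 = 623/514; β = (125·0 − 19·89)/514 = -1691/514.

α = 1.21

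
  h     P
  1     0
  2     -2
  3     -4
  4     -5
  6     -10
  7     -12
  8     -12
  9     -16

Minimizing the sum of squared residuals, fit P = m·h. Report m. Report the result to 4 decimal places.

m = -1.6154

The normal system MᵀM·[m]ᵀ = MᵀP is [[260]]·[m]ᵀ = [-420]ᵀ.
Hence m = -420 / 260 ≈ -1.61538.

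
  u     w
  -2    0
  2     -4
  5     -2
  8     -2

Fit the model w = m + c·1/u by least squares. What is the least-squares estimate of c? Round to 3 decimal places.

The normal system XᵀX·[m, c]ᵀ = Xᵀw is [[4, 13/40]; [13/40, 889/1600]]·[m, c]ᵀ = [-8, -53/20]ᵀ.
Δ = 4·(889/1600) − (13/40)² = 3387/1600.
m = ((-8)·(889/1600) − (13/40)·(-53/20))/(3387/1600) = -5734/3387; c = (4·(-53/20) − (13/40)·(-8))/(3387/1600) = -12800/3387.

c = -3.779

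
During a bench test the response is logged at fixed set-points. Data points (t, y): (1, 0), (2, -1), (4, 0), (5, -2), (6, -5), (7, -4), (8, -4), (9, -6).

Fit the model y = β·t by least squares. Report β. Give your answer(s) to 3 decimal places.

β = -0.565

Sums needed: Σt·t = 276.
Right-hand side: Σt·y = -156.
XᵀX·[β]ᵀ = Xᵀy becomes [[276]]·[β]ᵀ = [-156]ᵀ.
β = (-156)/276 = -0.565217.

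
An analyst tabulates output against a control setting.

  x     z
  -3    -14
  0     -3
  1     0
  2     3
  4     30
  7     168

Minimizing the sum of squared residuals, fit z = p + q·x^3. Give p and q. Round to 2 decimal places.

p = -1.32, q = 0.49

Sums needed: Σ1 = 6, Σx^3 = 389, Σx^3·x^3 = 122539.
For Aᵀz: Σz = 184, Σx^3·z = 59946.
AᵀA·[p, q]ᵀ = Aᵀz becomes [[6, 389]; [389, 122539]]·[p, q]ᵀ = [184, 59946]ᵀ.
Determinant 6·122539 − 389² = 583913.
p = (184·122539 − 389·59946)/583913 = -771818/583913; q = (6·59946 − 389·184)/583913 = 288100/583913.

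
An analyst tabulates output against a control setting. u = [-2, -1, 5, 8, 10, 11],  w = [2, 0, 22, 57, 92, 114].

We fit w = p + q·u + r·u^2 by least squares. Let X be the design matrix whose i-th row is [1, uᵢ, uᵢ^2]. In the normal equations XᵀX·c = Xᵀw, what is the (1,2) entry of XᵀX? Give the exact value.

31

Row 1 ↔ basis 1, column 2 ↔ basis u, so (XᵀX)_{1,2} = Σᵢ u = (1)·(-2) + (1)·(-1) + (1)·(5) + (1)·(8) + (1)·(10) + (1)·(11) = 31.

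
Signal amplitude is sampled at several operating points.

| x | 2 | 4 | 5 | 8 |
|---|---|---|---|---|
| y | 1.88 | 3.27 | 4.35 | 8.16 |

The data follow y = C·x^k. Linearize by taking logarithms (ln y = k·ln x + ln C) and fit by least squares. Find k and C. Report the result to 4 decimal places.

k = 1.0470, C = 0.8492

Linearized form: ln y = k·ln x + ln C. From the 4 transformed points,
Σln x = 5.7683, Σ(ln x)² = 9.3166, Σln y = 5.3855, Σln x·ln y = 8.8114.
Equations: 9.3166·k + 5.7683·ln C = 8.8114;  5.7683·k + 4·ln C = 5.3855.
Δ = 9.3166·4 − (5.7683)² = 3.9930; k = (8.8114·4 − 5.7683·5.3855)/3.9930 = 1.04698, ln C = (9.3166·5.3855 − 5.7683·8.8114)/3.9930 = -0.16346, so C = exp(-0.16346) = 0.84920.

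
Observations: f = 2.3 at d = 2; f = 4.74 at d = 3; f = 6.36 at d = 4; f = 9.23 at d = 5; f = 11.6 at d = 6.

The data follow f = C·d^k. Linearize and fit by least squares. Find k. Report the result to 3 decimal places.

k = 1.452

Linearized form: ln f = k·ln d + ln C. From the 5 transformed points,
Σln d = 6.5793, Σ(ln d)² = 9.4099, Σln f = 8.9124, Σln d·ln f = 12.8200.
Equations: 9.4099·k + 6.5793·ln C = 12.8200;  6.5793·k + 5·ln C = 8.9124.
Δ = 9.4099·5 − (6.5793)² = 3.7630; k = (12.8200·5 − 6.5793·8.9124)/3.7630 = 1.45175, ln C = (9.4099·8.9124 − 6.5793·12.8200)/3.7630 = -0.12779.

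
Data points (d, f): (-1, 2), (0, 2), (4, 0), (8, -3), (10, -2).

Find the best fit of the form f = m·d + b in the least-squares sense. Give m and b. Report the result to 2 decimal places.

m = -0.45, b = 1.69

Setting ∂/∂m … = 0 gives: 181·m + 21·b = -46;  21·m + 5·b = -1.
(Σd·d = 181, Σd = 21, Σ1 = 5, Σd·f = -46, Σf = -1.)
det = 181·5 − 21² = 464.
m = ((-46)·5 − 21·(-1))/464 = -209/464; b = (181·(-1) − 21·(-46))/464 = 785/464.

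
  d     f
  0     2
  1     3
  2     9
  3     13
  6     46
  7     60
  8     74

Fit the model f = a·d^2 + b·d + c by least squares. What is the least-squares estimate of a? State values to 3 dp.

a = 0.967

Setting ∂/∂a … = 0 gives: 7891·a + 1107·b + 163·c = 9488;  1107·a + 163·b + 27·c = 1348;  163·a + 27·b + 7·c = 207.
(Σd^2·d^2 = 7891, Σd^2·d = 1107, Σd^2 = 163, Σd·d = 163, Σd = 27, Σ1 = 7, Σd^2·f = 9488, Σd·f = 1348, Σf = 207.)
Solving the 3×3 system (Gaussian elimination) gives a = 10399/10752, b = 5297/3584, c = 7255/5376.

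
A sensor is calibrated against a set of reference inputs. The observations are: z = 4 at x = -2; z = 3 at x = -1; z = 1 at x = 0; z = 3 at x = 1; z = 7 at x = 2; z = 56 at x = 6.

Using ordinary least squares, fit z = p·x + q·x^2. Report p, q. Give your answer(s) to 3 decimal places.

MᵀM·[p, q]ᵀ = Mᵀz reads: 46·p + 216·q = 342;  216·p + 1330·q = 2066.
(Σx·x = 46, Σx·x^2 = 216, Σx^2·x^2 = 1330, Σx·z = 342, Σx^2·z = 2066.)
det = 46·1330 − 216² = 14524.
p = (342·1330 − 216·2066)/14524 = 2151/3631; q = (46·2066 − 216·342)/14524 = 5291/3631.

p = 0.592, q = 1.457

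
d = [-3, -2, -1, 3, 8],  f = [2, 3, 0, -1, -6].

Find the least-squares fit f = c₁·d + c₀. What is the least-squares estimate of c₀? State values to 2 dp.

The normal system XᵀX·[c₁, c₀]ᵀ = Xᵀf is [[87, 5]; [5, 5]]·[c₁, c₀]ᵀ = [-63, -2]ᵀ.
Eliminating c₀: 5·(row 1) − 5·(row 2) gives 410·c₁ = 5·(-63) − 5·(-2) = -305, so c₁ = -61/82.
Then c₀ = ((-2) − 5·(-61/82))/5 = 141/410.

c₀ = 0.34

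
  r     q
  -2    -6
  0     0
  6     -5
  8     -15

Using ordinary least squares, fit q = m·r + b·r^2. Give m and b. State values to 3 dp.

m = 2.084, b = -0.493

From the data, Σr·r = 104, Σr·r^2 = 720, Σr^2·r^2 = 5408.
Moment sums: Σr·q = -138, Σr^2·q = -1164.
So MᵀM·[m, b]ᵀ = Mᵀq: [[104, 720]; [720, 5408]]·[m, b]ᵀ = [-138, -1164]ᵀ.
Determinant 104·5408 − 720² = 44032.
m = ((-138)·5408 − 720·(-1164))/44032 = 717/344; b = (104·(-1164) − 720·(-138))/44032 = -339/688.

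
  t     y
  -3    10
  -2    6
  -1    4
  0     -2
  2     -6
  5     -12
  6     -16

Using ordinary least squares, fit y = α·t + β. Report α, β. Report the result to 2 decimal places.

AᵀA·[α, β]ᵀ = Aᵀy reads: 79·α + 7·β = -214;  7·α + 7·β = -16.
det = 79·7 − 7² = 504.
α = ((-214)·7 − 7·(-16))/504 = -11/4; β = (79·(-16) − 7·(-214))/504 = 13/28.

α = -2.75, β = 0.46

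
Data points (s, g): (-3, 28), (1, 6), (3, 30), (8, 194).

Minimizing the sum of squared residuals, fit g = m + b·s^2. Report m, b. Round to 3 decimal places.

m = 2.412, b = 2.992

Compute the Gram sums: Σ1 = 4, Σs^2 = 83, Σs^2·s^2 = 4259.
For Xᵀg: Σg = 258, Σs^2·g = 12944.
Normal equations: [[4, 83]; [83, 4259]]·[m, b]ᵀ = [258, 12944]ᵀ.
Δ = 4·4259 − 83² = 10147.
m = (258·4259 − 83·12944)/10147 = 24470/10147; b = (4·12944 − 83·258)/10147 = 30362/10147.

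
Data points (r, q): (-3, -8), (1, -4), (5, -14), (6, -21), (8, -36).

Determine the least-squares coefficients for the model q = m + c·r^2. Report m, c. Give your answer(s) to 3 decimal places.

From the data, Σ1 = 5, Σr^2 = 135, Σr^2·r^2 = 6099.
Right-hand side: Σq = -83, Σr^2·q = -3486.
MᵀM·[m, c]ᵀ = Mᵀq becomes [[5, 135]; [135, 6099]]·[m, c]ᵀ = [-83, -3486]ᵀ.
det = 5·6099 − 135² = 12270.
m = ((-83)·6099 − 135·(-3486))/12270 = -11869/4090; c = (5·(-3486) − 135·(-83))/12270 = -415/818.

m = -2.902, c = -0.507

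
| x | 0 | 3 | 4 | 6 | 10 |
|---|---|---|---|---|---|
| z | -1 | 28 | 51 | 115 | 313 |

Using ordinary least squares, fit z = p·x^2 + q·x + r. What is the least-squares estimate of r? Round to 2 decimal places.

r = -1.34

With design matrix A, AᵀA = [[11633, 1307, 161]; [1307, 161, 23]; [161, 23, 5]] and Aᵀz = [36508, 4108, 506]ᵀ.
Row-reducing yields p = 2487/814, q = 2207/2442, r = -1633/1221.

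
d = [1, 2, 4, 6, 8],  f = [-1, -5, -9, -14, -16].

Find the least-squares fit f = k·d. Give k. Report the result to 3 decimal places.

The normal system XᵀX·[k]ᵀ = Xᵀf is [[121]]·[k]ᵀ = [-259]ᵀ.
k = (-259)/121 = -2.1405.

k = -2.140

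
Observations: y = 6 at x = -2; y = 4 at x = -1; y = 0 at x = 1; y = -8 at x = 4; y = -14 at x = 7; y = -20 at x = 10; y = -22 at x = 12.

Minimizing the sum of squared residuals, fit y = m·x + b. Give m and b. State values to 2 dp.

AᵀA·[m, b]ᵀ = Aᵀy reads: 315·m + 31·b = -610;  31·m + 7·b = -54.
Determinant 315·7 − 31² = 1244.
m = ((-610)·7 − 31·(-54))/1244 = -649/311; b = (315·(-54) − 31·(-610))/1244 = 475/311.

m = -2.09, b = 1.53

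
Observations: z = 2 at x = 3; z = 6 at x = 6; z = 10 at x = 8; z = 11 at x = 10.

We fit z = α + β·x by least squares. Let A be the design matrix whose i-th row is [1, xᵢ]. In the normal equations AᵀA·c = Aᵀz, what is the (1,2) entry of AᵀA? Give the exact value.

Row 1 ↔ basis 1, column 2 ↔ basis x, so (AᵀA)_{1,2} = Σᵢ x = (1)·(3) + (1)·(6) + (1)·(8) + (1)·(10) = 27.

27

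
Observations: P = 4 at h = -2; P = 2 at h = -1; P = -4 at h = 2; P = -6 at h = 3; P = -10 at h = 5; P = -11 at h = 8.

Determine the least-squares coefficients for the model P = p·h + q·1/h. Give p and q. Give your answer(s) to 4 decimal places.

The normal equations are: 107·p + 6·q = -174;  6·p + (24001/14400)·q = -91/8.
(Σh·h = 107, Σh·1/h = 6, Σ1/h·1/h = 24001/14400, Σh·P = -174, Σ1/h·P = -91/8.)
det = 107·(24001/14400) − 6² = 2049707/14400.
p = ((-174)·(24001/14400) − 6·(-91/8))/(2049707/14400) = -3193374/2049707; q = (107·(-91/8) − 6·(-174))/(2049707/14400) = -2493000/2049707.

p = -1.5580, q = -1.2163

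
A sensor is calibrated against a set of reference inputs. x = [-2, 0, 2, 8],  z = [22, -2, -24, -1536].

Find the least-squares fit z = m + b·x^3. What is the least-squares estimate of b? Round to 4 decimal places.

Normal-equation sums: Σ1 = 4, Σx^3 = 512, Σx^3·x^3 = 262272.
For Aᵀz: Σz = -1540, Σx^3·z = -786800.
Normal equations: [[4, 512]; [512, 262272]]·[m, b]ᵀ = [-1540, -786800]ᵀ.
Eliminating b: 262272·(row 1) − 512·(row 2) gives 786944·m = 262272·(-1540) − 512·(-786800) = -1057280, so m = -2065/1537.
Then b = ((-786800) − 512·(-2065/1537))/262272 = -36855/12296.

b = -2.9973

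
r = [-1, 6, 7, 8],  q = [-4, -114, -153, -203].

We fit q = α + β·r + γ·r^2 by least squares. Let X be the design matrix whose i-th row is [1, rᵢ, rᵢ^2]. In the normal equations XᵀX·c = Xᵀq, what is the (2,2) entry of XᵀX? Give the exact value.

150

Row 2 ↔ basis r, column 2 ↔ basis r, so (XᵀX)_{2,2} = Σᵢ (r)·(r) = (-1)·(-1) + (6)·(6) + (7)·(7) + (8)·(8) = 150.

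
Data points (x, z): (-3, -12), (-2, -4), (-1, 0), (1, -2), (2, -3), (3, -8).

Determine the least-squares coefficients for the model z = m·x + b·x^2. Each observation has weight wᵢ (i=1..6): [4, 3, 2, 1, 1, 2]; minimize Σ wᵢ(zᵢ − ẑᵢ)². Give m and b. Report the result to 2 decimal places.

From the data, Σwᵢ·x·x = 73, Σwᵢ·x·x^2 = -71, Σwᵢ·x^2·x^2 = 553.
Right-hand side: Σwᵢ·x·z = 112, Σwᵢ·x^2·z = -638.
AᵀWA·[m, b]ᵀ = AᵀWz becomes [[73, -71]; [-71, 553]]·[m, b]ᵀ = [112, -638]ᵀ.
Determinant 73·553 − (-71)² = 35328.
m = (112·553 − (-71)·(-638))/35328 = 2773/5888; b = (73·(-638) − (-71)·112)/35328 = -6437/5888.

m = 0.47, b = -1.09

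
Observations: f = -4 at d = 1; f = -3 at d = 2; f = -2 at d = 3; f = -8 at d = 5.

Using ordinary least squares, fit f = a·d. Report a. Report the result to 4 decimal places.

a = -1.4359

With design matrix A, AᵀA = [[39]] and Aᵀf = [-56]ᵀ.
Hence a = -56 / 39 ≈ -1.4359.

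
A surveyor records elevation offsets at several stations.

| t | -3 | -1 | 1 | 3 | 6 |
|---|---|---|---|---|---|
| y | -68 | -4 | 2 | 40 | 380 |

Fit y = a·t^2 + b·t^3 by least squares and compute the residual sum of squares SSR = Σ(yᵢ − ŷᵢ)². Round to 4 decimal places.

Setting ∂/∂a … = 0 gives: 1460·a + 7776·b = 13426;  7776·a + 48116·b = 85002.
Eliminating b: 48116·(row 1) − 7776·(row 2) gives 9783184·a = 48116·13426 − 7776·85002 = -14970136, so a = -1871267/1222898.
Then b = (85002 − 7776·(-1871267/1222898))/48116 = 2462793/1222898.
Residuals: 89875/611449, -278766/611449, 927135/611449, -369044/611449, 51782/611449; SSR = 1773234/611449.

SSR = 2.9001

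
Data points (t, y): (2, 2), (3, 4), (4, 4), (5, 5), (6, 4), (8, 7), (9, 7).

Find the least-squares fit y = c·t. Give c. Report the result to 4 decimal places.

c = 0.8511

The normal system AᵀA·[c]ᵀ = Aᵀy is [[235]]·[c]ᵀ = [200]ᵀ.
c = 200/235 = 0.851064.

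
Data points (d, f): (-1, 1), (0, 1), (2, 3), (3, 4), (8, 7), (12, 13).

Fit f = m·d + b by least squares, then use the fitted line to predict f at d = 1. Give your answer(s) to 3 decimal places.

f̂ = 2.143

With design matrix M, MᵀM = [[222, 24]; [24, 6]] and Mᵀf = [229, 29]ᵀ.
Δ = 222·6 − 24² = 756.
m = (229·6 − 24·29)/756 = 113/126; b = (222·29 − 24·229)/756 = 157/126.
At d = 1: f̂ = (113/126)·(1) + (157/126)·(1) = 15/7.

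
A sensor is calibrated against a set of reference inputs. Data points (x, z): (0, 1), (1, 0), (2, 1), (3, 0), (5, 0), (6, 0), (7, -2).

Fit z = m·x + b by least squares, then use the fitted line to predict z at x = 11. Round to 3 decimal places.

With design matrix A, AᵀA = [[124, 24]; [24, 7]] and Aᵀz = [-12, 0]ᵀ.
det = 124·7 − 24² = 292.
m = ((-12)·7 − 24·0)/292 = -21/73; b = (124·0 − 24·(-12))/292 = 72/73.
At x = 11: ẑ = (-21/73)·(11) + (72/73)·(1) = -159/73.

ẑ = -2.178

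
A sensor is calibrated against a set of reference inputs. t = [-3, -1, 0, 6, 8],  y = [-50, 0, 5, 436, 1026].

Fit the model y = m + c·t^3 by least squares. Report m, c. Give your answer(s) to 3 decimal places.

m = 3.798, c = 1.997

With design matrix A, AᵀA = [[5, 700]; [700, 309530]] and Aᵀy = [1417, 620838]ᵀ.
Determinant 5·309530 − 700² = 1057650.
m = (1417·309530 − 700·620838)/1057650 = 401741/105765; c = (5·620838 − 700·1417)/1057650 = 211229/105765.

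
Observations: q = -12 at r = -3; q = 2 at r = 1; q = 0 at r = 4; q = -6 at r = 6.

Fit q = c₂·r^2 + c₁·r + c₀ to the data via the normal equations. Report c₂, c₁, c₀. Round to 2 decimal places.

c₂ = -0.56, c₁ = 2.31, c₀ = 0.00

The normal system AᵀA·[c₂, c₁, c₀]ᵀ = Aᵀq is [[1634, 254, 62]; [254, 62, 8]; [62, 8, 4]]·[c₂, c₁, c₀]ᵀ = [-322, 2, -16]ᵀ.
Solving the 3×3 system (Gaussian elimination) gives c₂ = -1304/2343, c₁ = 5417/2343, c₀ = 2/781.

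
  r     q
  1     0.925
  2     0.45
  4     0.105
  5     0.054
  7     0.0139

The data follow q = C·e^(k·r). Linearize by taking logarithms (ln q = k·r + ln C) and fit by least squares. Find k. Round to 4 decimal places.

k = -0.7009

Taking logs, ln q = k·r + ln C, so regress ln q on r.
AᵀA = [[95.0000, 19.0000]; [19.0000, 5]], rhs = [-55.2151, -10.3249]ᵀ  (here Σr = 19.0000, Σ(r)² = 95.0000, Σln q = -10.3249, Σr·ln q = -55.2151).
Solving (det = 114.0000): k = -0.70090, ln C = 0.59843.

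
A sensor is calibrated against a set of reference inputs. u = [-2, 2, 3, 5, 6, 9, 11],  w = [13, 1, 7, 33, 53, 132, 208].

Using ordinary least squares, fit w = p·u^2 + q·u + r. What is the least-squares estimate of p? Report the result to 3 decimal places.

Setting ∂/∂p … = 0 gives: 23236·p + 2428·q + 280·r = 38712;  2428·p + 280·q + 34·r = 3956;  280·p + 34·q + 7·r = 447.
Row-reducing yields p = 141889/70524, q = -223427/70524, r = -43441/35262.

p = 2.012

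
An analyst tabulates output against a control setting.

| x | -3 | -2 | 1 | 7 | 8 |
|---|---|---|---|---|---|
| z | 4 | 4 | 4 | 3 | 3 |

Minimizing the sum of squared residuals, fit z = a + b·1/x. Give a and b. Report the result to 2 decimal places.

Normal-equation sums: Σ1 = 5, Σ1/x = 73/168, Σ1/x·1/x = 39433/28224.
Moment sums: Σz = 18, Σ1/x·z = 247/168.
MᵀM·[a, b]ᵀ = Mᵀz becomes [[5, 73/168]; [73/168, 39433/28224]]·[a, b]ᵀ = [18, 247/168]ᵀ.
Δ = 5·(39433/28224) − (73/168)² = 47959/7056.
a = (18·(39433/28224) − (73/168)·(247/168))/(47959/7056) = 691763/191836; b = (5·(247/168) − (73/168)·18)/(47959/7056) = -3318/47959.

a = 3.61, b = -0.07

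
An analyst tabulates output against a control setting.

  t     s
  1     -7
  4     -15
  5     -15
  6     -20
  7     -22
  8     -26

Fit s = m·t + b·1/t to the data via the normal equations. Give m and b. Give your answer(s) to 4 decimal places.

Forming MᵀM = [[191, 6]; [6, 822949/705600]] and Mᵀs = [-624, -493/21]ᵀ gives MᵀM·[m, b]ᵀ = Mᵀs.
Determinant 191·(822949/705600) − 6² = 131781659/705600.
m = ((-624)·(822949/705600) − 6·(-493/21))/(131781659/705600) = -414131376/131781659; b = (191·(-493/21) − 6·(-624))/(131781659/705600) = -522110400/131781659.

m = -3.1426, b = -3.9619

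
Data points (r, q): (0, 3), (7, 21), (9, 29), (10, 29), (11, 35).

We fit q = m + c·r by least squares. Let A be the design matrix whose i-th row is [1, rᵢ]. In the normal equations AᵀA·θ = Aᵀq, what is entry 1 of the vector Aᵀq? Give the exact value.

Entry 1 ↔ basis 1, so (Aᵀq)_{1} = Σᵢ qᵢ = (1)·(3) + (1)·(21) + (1)·(29) + (1)·(29) + (1)·(35) = 117.

117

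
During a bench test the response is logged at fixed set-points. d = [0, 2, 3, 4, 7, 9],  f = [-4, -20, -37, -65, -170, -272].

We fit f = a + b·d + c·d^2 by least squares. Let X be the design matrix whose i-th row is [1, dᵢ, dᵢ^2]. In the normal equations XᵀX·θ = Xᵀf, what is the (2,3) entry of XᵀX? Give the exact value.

Row 2 ↔ basis d, column 3 ↔ basis d^2, so (XᵀX)_{2,3} = Σᵢ (d)·(d^2) = (0)·(0) + (2)·(4) + (3)·(9) + (4)·(16) + (7)·(49) + (9)·(81) = 1171.

1171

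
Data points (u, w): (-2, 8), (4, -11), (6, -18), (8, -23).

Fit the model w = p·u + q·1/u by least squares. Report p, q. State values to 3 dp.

p = -2.800, q = -4.006

With design matrix X, XᵀX = [[120, 4]; [4, 205/576]] and Xᵀw = [-352, -101/8]ᵀ.
det = 120·(205/576) − 4² = 641/24.
p = ((-352)·(205/576) − 4·(-101/8))/(641/24) = -5384/1923; q = (120·(-101/8) − 4·(-352))/(641/24) = -2568/641.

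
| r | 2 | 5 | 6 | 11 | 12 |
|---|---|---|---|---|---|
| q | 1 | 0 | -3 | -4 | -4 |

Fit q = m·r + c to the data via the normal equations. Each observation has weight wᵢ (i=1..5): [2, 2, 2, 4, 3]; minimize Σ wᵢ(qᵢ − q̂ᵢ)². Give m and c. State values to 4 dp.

m = -0.5013, c = 1.6257

Compute the Gram sums: Σwᵢ·r·r = 1046, Σwᵢ·r = 106, Σwᵢ·1 = 13.
For XᵀWq: Σwᵢ·r·q = -352, Σwᵢ·q = -32.
Δ = 1046·13 − 106² = 2362.
m = ((-352)·13 − 106·(-32))/2362 = -592/1181; c = (1046·(-32) − 106·(-352))/2362 = 1920/1181.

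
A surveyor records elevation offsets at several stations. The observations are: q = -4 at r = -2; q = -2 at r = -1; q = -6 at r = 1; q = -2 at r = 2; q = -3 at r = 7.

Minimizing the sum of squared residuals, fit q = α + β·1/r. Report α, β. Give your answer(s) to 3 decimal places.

The normal equations are: 5·α + (1/7)·β = -17;  (1/7)·α + (247/98)·β = -24/7.
Eliminating β: (247/98)·(row 1) − (1/7)·(row 2) gives (1233/98)·α = (247/98)·(-17) − (1/7)·(-24/7) = -593/14, so α = -4151/1233.
Then β = ((-24/7) − (1/7)·(-4151/1233))/(247/98) = -1442/1233.

α = -3.367, β = -1.170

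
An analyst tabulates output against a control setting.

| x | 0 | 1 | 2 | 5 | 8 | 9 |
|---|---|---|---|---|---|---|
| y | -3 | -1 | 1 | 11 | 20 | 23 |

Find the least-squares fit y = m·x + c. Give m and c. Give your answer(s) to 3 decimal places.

m = 2.972, c = -3.882

Normal-equation sums: Σx·x = 175, Σx = 25, Σ1 = 6.
Right-hand side: Σx·y = 423, Σy = 51.
Determinant 175·6 − 25² = 425.
m = (423·6 − 25·51)/425 = 1263/425; c = (175·51 − 25·423)/425 = -66/17.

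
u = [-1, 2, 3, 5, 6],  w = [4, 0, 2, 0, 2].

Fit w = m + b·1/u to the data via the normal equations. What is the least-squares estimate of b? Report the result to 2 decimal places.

Setting ∂/∂m … = 0 gives: 5·m + (1/5)·b = 8;  (1/5)·m + (643/450)·b = -3.
Eliminating b: (643/450)·(row 1) − (1/5)·(row 2) gives (3197/450)·m = (643/450)·8 − (1/5)·(-3) = 2707/225, so m = 5414/3197.
Then b = ((-3) − (1/5)·(5414/3197))/(643/450) = -7470/3197.

b = -2.34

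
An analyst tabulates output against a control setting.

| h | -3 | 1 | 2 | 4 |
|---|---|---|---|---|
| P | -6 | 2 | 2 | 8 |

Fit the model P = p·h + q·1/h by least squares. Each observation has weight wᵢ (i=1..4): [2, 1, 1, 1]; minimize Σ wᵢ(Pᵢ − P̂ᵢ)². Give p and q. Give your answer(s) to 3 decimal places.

Forming MᵀWM = [[39, 5]; [5, 221/144]] and MᵀWP = [74, 9]ᵀ gives MᵀWM·[p, q]ᵀ = MᵀWP.
det = 39·(221/144) − 5² = 1673/48.
p = (74·(221/144) − 5·9)/(1673/48) = 9874/5019; q = (39·9 − 5·74)/(1673/48) = -912/1673.

p = 1.967, q = -0.545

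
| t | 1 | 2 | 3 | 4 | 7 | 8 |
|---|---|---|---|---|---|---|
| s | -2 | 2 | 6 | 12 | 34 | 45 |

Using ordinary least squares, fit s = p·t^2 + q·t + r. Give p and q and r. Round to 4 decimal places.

Setting ∂/∂p … = 0 gives: 6851·p + 955·q + 143·r = 4798;  955·p + 143·q + 25·r = 666;  143·p + 25·q + 6·r = 97.
Solving the 3×3 system (Gaussian elimination) gives p = 7513/14088, q = 25501/14088, r = -9593/2348.

p = 0.5333, q = 1.8101, r = -4.0856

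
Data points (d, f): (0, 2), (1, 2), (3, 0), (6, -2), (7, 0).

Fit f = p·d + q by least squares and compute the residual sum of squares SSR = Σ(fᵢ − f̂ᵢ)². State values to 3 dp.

SSR = 3.613

From the data, Σd·d = 95, Σd = 17, Σ1 = 5.
And Σd·f = -10, Σf = 2.
Determinant 95·5 − 17² = 186.
p = ((-10)·5 − 17·2)/186 = -14/31; q = (95·2 − 17·(-10))/186 = 60/31.
Residuals: 2/31, 16/31, -18/31, -38/31, 38/31; SSR = 112/31.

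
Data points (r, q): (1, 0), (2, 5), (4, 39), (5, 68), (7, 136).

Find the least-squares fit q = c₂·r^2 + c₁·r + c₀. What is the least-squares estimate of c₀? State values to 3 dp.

XᵀX·[c₂, c₁, c₀]ᵀ = Xᵀq reads: 3299·c₂ + 541·c₁ + 95·c₀ = 9008;  541·c₂ + 95·c₁ + 19·c₀ = 1458;  95·c₂ + 19·c₁ + 5·c₀ = 248.
Inverting the 3×3 Gram matrix, [c₂, c₁, c₀]ᵀ = [34/11, -59/33, -7/3]ᵀ.

c₀ = -2.333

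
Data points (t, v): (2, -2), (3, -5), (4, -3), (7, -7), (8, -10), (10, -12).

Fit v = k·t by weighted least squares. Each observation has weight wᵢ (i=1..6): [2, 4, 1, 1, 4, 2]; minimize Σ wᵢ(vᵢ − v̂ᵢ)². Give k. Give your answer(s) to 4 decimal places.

With design matrix A, AᵀWA = [[565]] and AᵀWv = [-689]ᵀ.
k = (-689)/565 = -1.21947.

k = -1.2195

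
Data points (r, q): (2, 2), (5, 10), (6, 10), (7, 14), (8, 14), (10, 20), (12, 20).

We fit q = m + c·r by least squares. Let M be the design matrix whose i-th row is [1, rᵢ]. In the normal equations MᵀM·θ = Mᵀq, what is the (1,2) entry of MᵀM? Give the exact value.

50

Row 1 ↔ basis 1, column 2 ↔ basis r, so (MᵀM)_{1,2} = Σᵢ r = (1)·(2) + (1)·(5) + (1)·(6) + (1)·(7) + (1)·(8) + (1)·(10) + (1)·(12) = 50.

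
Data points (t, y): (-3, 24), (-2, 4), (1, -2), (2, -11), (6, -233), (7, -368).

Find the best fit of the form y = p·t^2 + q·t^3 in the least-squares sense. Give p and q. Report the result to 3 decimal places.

p = -0.452, q = -1.007

MᵀM·[p, q]ᵀ = Mᵀy reads: 3811·p + 24341·q = -26234;  24341·p + 165163·q = -177322.
(Σt^2·t^2 = 3811, Σt^2·t^3 = 24341, Σt^3·t^3 = 165163, Σt^2·y = -26234, Σt^3·y = -177322.)
det = 3811·165163 − 24341² = 36951912.
p = ((-26234)·165163 − 24341·(-177322))/36951912 = -1390945/3079326; q = (3811·(-177322) − 24341·(-26234))/36951912 = -3101029/3079326.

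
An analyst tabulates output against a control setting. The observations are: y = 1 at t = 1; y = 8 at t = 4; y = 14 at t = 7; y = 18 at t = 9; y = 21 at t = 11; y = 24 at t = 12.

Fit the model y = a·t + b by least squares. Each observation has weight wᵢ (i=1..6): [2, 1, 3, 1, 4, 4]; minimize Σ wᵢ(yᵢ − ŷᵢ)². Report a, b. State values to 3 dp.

From the data, Σwᵢ·t·t = 1306, Σwᵢ·t = 128, Σwᵢ·1 = 15.
For MᵀWy: Σwᵢ·t·y = 2566, Σwᵢ·y = 250.
MᵀWM·[a, b]ᵀ = MᵀWy becomes [[1306, 128]; [128, 15]]·[a, b]ᵀ = [2566, 250]ᵀ.
det = 1306·15 − 128² = 3206.
a = (2566·15 − 128·250)/3206 = 3245/1603; b = (1306·250 − 128·2566)/3206 = -974/1603.

a = 2.024, b = -0.608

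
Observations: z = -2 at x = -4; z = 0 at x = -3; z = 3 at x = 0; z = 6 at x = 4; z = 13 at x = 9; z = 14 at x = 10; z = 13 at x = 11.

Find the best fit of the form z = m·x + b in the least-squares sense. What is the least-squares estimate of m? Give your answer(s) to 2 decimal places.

Forming MᵀM = [[343, 27]; [27, 7]] and Mᵀz = [432, 47]ᵀ gives MᵀM·[m, b]ᵀ = Mᵀz.
det = 343·7 − 27² = 1672.
m = (432·7 − 27·47)/1672 = 1755/1672; b = (343·47 − 27·432)/1672 = 4457/1672.

m = 1.05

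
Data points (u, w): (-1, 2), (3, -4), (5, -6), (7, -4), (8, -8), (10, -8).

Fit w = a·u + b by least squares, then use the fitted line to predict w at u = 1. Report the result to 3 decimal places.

The normal system MᵀM·[a, b]ᵀ = Mᵀw is [[248, 32]; [32, 6]]·[a, b]ᵀ = [-216, -28]ᵀ.
Δ = 248·6 − 32² = 464.
a = ((-216)·6 − 32·(-28))/464 = -25/29; b = (248·(-28) − 32·(-216))/464 = -2/29.
At u = 1: ŵ = (-25/29)·(1) + (-2/29)·(1) = -27/29.

ŵ = -0.931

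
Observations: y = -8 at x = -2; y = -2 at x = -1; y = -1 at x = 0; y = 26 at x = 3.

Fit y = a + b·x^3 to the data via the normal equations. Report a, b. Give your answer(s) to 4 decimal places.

AᵀA·[a, b]ᵀ = Aᵀy reads: 4·a + 18·b = 15;  18·a + 794·b = 768.
(Σ1 = 4, Σx^3 = 18, Σx^3·x^3 = 794, Σy = 15, Σx^3·y = 768.)
Δ = 4·794 − 18² = 2852.
a = (15·794 − 18·768)/2852 = -957/1426; b = (4·768 − 18·15)/2852 = 1401/1426.

a = -0.6711, b = 0.9825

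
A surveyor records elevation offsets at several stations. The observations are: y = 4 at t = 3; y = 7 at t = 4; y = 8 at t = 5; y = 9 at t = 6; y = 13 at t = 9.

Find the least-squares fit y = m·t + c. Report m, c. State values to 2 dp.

m = 1.40, c = 0.66

The normal equations are: 167·m + 27·c = 251;  27·m + 5·c = 41.
(Σt·t = 167, Σt = 27, Σ1 = 5, Σt·y = 251, Σy = 41.)
Eliminating c: 5·(row 1) − 27·(row 2) gives 106·m = 5·251 − 27·41 = 148, so m = 74/53.
Then c = (41 − 27·(74/53))/5 = 35/53.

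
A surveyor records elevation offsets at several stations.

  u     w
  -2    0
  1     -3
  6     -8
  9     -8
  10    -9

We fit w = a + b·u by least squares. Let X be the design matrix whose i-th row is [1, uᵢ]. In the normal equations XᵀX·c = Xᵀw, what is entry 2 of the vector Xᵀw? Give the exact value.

Entry 2 ↔ basis u, so (Xᵀw)_{2} = Σᵢ (u)·wᵢ = (-2)·(0) + (1)·(-3) + (6)·(-8) + (9)·(-8) + (10)·(-9) = -213.

-213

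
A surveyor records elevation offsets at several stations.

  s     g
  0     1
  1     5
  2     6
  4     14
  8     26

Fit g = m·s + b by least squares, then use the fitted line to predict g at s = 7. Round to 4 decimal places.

ĝ = 22.9000

With design matrix M, MᵀM = [[85, 15]; [15, 5]] and Mᵀg = [281, 52]ᵀ.
Determinant 85·5 − 15² = 200.
m = (281·5 − 15·52)/200 = 25/8; b = (85·52 − 15·281)/200 = 41/40.
At s = 7: ĝ = (25/8)·(7) + (41/40)·(1) = 229/10.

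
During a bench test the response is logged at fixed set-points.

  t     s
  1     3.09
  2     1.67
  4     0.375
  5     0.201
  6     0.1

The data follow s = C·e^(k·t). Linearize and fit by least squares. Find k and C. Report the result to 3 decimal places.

k = -0.693, C = 6.329

Let Y = ln s. Fitting Y = k·t + ln C by least squares:
XᵀX = [[82.0000, 18.0000]; [18.0000, 5]], rhs = [-23.6073, -3.2469]ᵀ  (here Σt = 18.0000, Σ(t)² = 82.0000, Σln s = -3.2469, Σt·ln s = -23.6073).
Slope k = (n·Σt·ln s − Σt·Σln s)/(n·Σ(t)² − (Σt)²) = (5·-23.6073 − 18.0000·-3.2469)/86.0000 = -0.69294; ln C = (Σln s − k·Σt)/n = 1.84520, so C = exp(1.84520) = 6.32938.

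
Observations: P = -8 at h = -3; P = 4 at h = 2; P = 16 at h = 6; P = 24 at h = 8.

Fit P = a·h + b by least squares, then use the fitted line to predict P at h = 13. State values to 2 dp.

P̂ = 36.98

The normal system XᵀX·[a, b]ᵀ = XᵀP is [[113, 13]; [13, 4]]·[a, b]ᵀ = [320, 36]ᵀ.
Eliminating b: 4·(row 1) − 13·(row 2) gives 283·a = 4·320 − 13·36 = 812, so a = 812/283.
Then b = (36 − 13·(812/283))/4 = -92/283.
At h = 13: P̂ = (812/283)·(13) + (-92/283)·(1) = 10464/283.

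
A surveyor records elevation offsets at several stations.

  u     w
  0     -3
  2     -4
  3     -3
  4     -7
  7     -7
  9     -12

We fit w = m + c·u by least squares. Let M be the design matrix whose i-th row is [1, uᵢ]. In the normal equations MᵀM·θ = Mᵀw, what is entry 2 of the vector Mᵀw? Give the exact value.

-202

Entry 2 ↔ basis u, so (Mᵀw)_{2} = Σᵢ (u)·wᵢ = (0)·(-3) + (2)·(-4) + (3)·(-3) + (4)·(-7) + (7)·(-7) + (9)·(-12) = -202.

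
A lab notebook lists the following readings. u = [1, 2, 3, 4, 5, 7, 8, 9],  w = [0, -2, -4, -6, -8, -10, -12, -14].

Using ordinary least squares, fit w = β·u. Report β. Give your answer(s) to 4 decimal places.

β = -1.4940

From the data, Σu·u = 249.
For Aᵀw: Σu·w = -372.
Hence β = -372 / 249 ≈ -1.49398.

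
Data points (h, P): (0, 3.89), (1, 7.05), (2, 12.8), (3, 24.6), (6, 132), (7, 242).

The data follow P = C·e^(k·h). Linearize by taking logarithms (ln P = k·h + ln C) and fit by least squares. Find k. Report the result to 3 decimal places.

Let Y = ln P. Fitting Y = k·h + ln C by least squares:
AᵀA = [[99.0000, 19.0000]; [19.0000, 6]], rhs = [84.3795, 19.4354]ᵀ  (here Σh = 19.0000, Σ(h)² = 99.0000, Σln P = 19.4354, Σh·ln P = 84.3795).
Slope k = (n·Σh·ln P − Σh·Σln P)/(n·Σ(h)² − (Σh)²) = (6·84.3795 − 19.0000·19.4354)/233.0000 = 0.58801; ln C = (Σln P − k·Σh)/n = 1.37721.

k = 0.588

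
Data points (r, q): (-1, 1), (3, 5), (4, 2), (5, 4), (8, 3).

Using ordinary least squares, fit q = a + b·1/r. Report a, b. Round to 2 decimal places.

a = 3.04, b = 2.13

From the data, Σ1 = 5, Σ1/r = -11/120, Σ1/r·1/r = 17701/14400.
Moment sums: Σq = 15, Σ1/r·q = 281/120.
So MᵀM·[a, b]ᵀ = Mᵀq: [[5, -11/120]; [-11/120, 17701/14400]]·[a, b]ᵀ = [15, 281/120]ᵀ.
Δ = 5·(17701/14400) − (-11/120)² = 1381/225.
a = (15·(17701/14400) − (-11/120)·(281/120))/(1381/225) = 134303/44192; b = (5·(281/120) − (-11/120)·15)/(1381/225) = 11775/5524.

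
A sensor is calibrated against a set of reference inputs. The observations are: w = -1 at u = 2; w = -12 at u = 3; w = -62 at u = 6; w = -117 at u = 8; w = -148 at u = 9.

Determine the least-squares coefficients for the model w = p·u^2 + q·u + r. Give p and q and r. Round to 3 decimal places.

p = -1.881, q = -0.303, r = 6.659

Setting ∂/∂p … = 0 gives: 12050·p + 1492·q + 194·r = -21820;  1492·p + 194·q + 28·r = -2678;  194·p + 28·q + 5·r = -340.
(Σu^2·u^2 = 12050, Σu^2·u = 1492, Σu^2 = 194, Σu·u = 194, Σu = 28, Σ1 = 5, Σu^2·w = -21820, Σu·w = -2678, Σw = -340.)
Solving the 3×3 system (Gaussian elimination) gives p = -976/519, q = -157/519, r = 1152/173.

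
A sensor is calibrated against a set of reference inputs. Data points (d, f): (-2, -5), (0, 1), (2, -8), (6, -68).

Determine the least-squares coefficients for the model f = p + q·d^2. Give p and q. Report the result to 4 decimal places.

p = 1.1137, q = -1.9194

Compute the Gram sums: Σ1 = 4, Σd^2 = 44, Σd^2·d^2 = 1328.
For Mᵀf: Σf = -80, Σd^2·f = -2500.
Normal equations: [[4, 44]; [44, 1328]]·[p, q]ᵀ = [-80, -2500]ᵀ.
det = 4·1328 − 44² = 3376.
p = ((-80)·1328 − 44·(-2500))/3376 = 235/211; q = (4·(-2500) − 44·(-80))/3376 = -405/211.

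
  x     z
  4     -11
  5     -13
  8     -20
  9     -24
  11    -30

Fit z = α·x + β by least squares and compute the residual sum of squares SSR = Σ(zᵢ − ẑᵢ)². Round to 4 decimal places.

SSR = 2.3072

Setting ∂/∂α … = 0 gives: 307·α + 37·β = -815;  37·α + 5·β = -98.
Determinant 307·5 − 37² = 166.
α = ((-815)·5 − 37·(-98))/166 = -449/166; β = (307·(-98) − 37·(-815))/166 = 69/166.
Residuals: -99/166, 9/83, 203/166, -6/83, -55/83; SSR = 383/166.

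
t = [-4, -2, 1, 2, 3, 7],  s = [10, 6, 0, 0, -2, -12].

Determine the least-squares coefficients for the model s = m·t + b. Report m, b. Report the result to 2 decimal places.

m = -1.93, b = 2.58

Entries of MᵀM: Σt·t = 83, Σt = 7, Σ1 = 6.
Moment sums: Σt·s = -142, Σs = 2.
det = 83·6 − 7² = 449.
m = ((-142)·6 − 7·2)/449 = -866/449; b = (83·2 − 7·(-142))/449 = 1160/449.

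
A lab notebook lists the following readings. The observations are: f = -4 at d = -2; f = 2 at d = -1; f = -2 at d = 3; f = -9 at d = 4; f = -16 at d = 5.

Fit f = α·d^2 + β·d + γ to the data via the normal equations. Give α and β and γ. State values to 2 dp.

Sums needed: Σd^2·d^2 = 979, Σd^2·d = 207, Σd^2 = 55, Σd·d = 55, Σd = 9, Σ1 = 5.
And Σd^2·f = -576, Σd·f = -116, Σf = -29.
So MᵀM·[α, β, γ]ᵀ = Mᵀf: [[979, 207, 55]; [207, 55, 9]; [55, 9, 5]]·[α, β, γ]ᵀ = [-576, -116, -29]ᵀ.
Inverting the 3×3 Gram matrix, [α, β, γ]ᵀ = [-7703/7118, 9737/7118, 12961/3559]ᵀ.

α = -1.08, β = 1.37, γ = 3.64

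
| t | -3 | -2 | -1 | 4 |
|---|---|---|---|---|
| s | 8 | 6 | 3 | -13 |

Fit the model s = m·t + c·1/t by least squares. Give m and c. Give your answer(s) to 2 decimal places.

m = -3.07, c = 0.24

Entries of XᵀX: Σt·t = 30, Σt·1/t = 4, Σ1/t·1/t = 205/144.
Moment sums: Σt·s = -91, Σ1/t·s = -143/12.
det = 30·(205/144) − 4² = 641/24.
m = ((-91)·(205/144) − 4·(-143/12))/(641/24) = -11791/3846; c = (30·(-143/12) − 4·(-91))/(641/24) = 156/641.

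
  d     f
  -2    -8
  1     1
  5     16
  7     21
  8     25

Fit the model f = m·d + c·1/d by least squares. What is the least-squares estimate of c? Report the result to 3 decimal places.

The normal system MᵀM·[m, c]ᵀ = Mᵀf is [[143, 5]; [5, 103961/78400]]·[m, c]ᵀ = [444, 573/40]ᵀ.
Δ = 143·(103961/78400) − 5² = 12906423/78400.
m = (444·(103961/78400) − 5·(573/40))/(12906423/78400) = 13514428/4302141; c = (143·(573/40) − 5·444)/(12906423/78400) = -4482520/4302141.

c = -1.042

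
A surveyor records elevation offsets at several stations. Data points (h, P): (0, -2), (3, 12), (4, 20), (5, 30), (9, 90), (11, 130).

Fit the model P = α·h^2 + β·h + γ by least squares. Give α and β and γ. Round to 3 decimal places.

α = 0.926, β = 1.837, γ = -2.032

Forming MᵀM = [[22164, 2276, 252]; [2276, 252, 32]; [252, 32, 6]] and MᵀP = [24198, 2506, 280]ᵀ gives MᵀM·[α, β, γ]ᵀ = MᵀP.
Row-reducing yields α = 289/312, β = 191/104, γ = -317/156.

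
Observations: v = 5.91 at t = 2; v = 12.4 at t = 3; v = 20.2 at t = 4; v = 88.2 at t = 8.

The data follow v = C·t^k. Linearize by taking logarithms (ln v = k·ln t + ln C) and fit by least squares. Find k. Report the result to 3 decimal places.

k = 1.952

Linearized form: ln v = k·ln t + ln C. From the 4 transformed points,
AᵀA = [[7.9333, 5.2575]; [5.2575, 4]], rhs = [17.4793, 11.7796]ᵀ  (here Σln t = 5.2575, Σ(ln t)² = 7.9333, Σln v = 11.7796, Σln t·ln v = 17.4793).
Slope k = (n·Σln t·ln v − Σln t·Σln v)/(n·Σ(ln t)² − (Σln t)²) = (4·17.4793 − 5.2575·11.7796)/4.0919 = 1.95161; ln C = (Σln v − k·Σln t)/n = 0.37976.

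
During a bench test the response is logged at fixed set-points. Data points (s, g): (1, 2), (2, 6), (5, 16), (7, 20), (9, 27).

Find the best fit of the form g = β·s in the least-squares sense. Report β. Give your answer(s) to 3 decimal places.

β = 2.981

The normal equations are: 160·β = 477.
β = 477/160 = 2.98125.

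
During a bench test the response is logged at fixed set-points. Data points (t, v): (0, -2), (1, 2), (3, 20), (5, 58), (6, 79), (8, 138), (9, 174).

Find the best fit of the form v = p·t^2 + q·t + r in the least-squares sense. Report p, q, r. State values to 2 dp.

p = 1.97, q = 1.82, r = -2.04

AᵀA·[p, q, r]ᵀ = Aᵀv reads: 12660·p + 1610·q + 216·r = 27402;  1610·p + 216·q + 32·r = 3496;  216·p + 32·q + 7·r = 469.
(Σt^2·t^2 = 12660, Σt^2·t = 1610, Σt^2 = 216, Σt·t = 216, Σt = 32, Σ1 = 7, Σt^2·v = 27402, Σt·v = 3496, Σv = 469.)
Inverting the 3×3 Gram matrix, [p, q, r]ᵀ = [104456/53081, 96597/53081, -108373/53081]ᵀ.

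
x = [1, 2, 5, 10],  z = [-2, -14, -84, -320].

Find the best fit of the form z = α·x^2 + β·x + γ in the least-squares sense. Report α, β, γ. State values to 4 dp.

α = -2.9659, β = -2.6878, γ = 3.4880

Setting ∂/∂α … = 0 gives: 10642·α + 1134·β + 130·γ = -34158;  1134·α + 130·β + 18·γ = -3650;  130·α + 18·β + 4·γ = -420.
(Σx^2·x^2 = 10642, Σx^2·x = 1134, Σx^2 = 130, Σx·x = 130, Σx = 18, Σ1 = 4, Σx^2·z = -34158, Σx·z = -3650, Σz = -420.)
Solving the 3×3 system (Gaussian elimination) gives α = -3221/1086, β = -973/362, γ = 1894/543.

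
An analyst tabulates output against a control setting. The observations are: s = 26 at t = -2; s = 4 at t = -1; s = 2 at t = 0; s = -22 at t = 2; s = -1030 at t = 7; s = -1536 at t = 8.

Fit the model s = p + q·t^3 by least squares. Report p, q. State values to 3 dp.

From the data, Σ1 = 6, Σt^3 = 854, Σt^3·t^3 = 379922.
And Σs = -2556, Σt^3·s = -1140110.
So XᵀX·[p, q]ᵀ = Xᵀs: [[6, 854]; [854, 379922]]·[p, q]ᵀ = [-2556, -1140110]ᵀ.
det = 6·379922 − 854² = 1550216.
p = ((-2556)·379922 − 854·(-1140110))/1550216 = 643327/387554; q = (6·(-1140110) − 854·(-2556))/1550216 = -1164459/387554.

p = 1.660, q = -3.005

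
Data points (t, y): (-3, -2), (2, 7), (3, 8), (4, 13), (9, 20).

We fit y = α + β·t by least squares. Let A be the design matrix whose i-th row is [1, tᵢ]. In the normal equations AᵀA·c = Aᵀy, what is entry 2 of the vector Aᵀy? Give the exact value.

Entry 2 ↔ basis t, so (Aᵀy)_{2} = Σᵢ (t)·yᵢ = (-3)·(-2) + (2)·(7) + (3)·(8) + (4)·(13) + (9)·(20) = 276.

276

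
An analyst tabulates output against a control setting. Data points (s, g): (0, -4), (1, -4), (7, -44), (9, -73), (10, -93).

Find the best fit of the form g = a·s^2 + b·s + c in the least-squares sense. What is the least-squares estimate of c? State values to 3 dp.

MᵀM·[a, b, c]ᵀ = Mᵀg reads: 18963·a + 2073·b + 231·c = -17373;  2073·a + 231·b + 27·c = -1899;  231·a + 27·b + 5·c = -218.
Inverting the 3×3 Gram matrix, [a, b, c]ᵀ = [-7267/6878, 12149/6878, -14875/3439]ᵀ.

c = -4.325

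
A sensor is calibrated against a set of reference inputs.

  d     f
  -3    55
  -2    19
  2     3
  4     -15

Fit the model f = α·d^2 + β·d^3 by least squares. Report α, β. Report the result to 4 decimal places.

The normal equations are: 369·α + 781·β = 343;  781·α + 4953·β = -2573.
Eliminating β: 4953·(row 1) − 781·(row 2) gives 1217696·α = 4953·343 − 781·(-2573) = 3708392, so α = 463549/152212.
Then β = ((-2573) − 781·(463549/152212))/4953 = -152165/152212.

α = 3.0454, β = -0.9997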